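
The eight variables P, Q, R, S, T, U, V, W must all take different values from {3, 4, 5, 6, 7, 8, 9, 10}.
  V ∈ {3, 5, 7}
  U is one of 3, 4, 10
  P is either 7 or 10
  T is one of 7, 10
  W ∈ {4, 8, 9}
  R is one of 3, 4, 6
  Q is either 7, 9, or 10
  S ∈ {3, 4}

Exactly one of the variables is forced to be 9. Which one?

The 8 variables draw from only 8 values {3, 4, 5, 6, 7, 8, 9, 10}, so each is used; only V can be 5, hence V = 5.
Among the 7 still-open variables, 6 fits only R (and all 7 values in {3, 4, 6, 7, 8, 9, 10} must be used), so R = 6.
The 6 still-open variables together cover exactly {3, 4, 7, 8, 9, 10} — 6 values for 6 variables — and 8 appears only in W's list, so W = 8.
Among the 5 still-open variables, 9 fits only Q (and all 5 values in {3, 4, 7, 9, 10} must be used), so Q = 9.

Q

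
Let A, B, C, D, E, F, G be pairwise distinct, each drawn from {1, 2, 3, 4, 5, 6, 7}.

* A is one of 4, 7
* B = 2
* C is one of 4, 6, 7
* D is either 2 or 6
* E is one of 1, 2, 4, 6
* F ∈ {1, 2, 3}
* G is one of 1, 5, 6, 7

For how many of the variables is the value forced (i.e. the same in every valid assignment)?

B has just one choice, so B = 2. Remove 2 from D, E, F.
D must be 6 (only option left). Remove 6 from C, E, G.
The 5 still-open variables draw from only 5 values {1, 3, 4, 5, 7}, so each is used; only F can be 3, hence F = 3.
The 4 still-open variables together cover exactly {1, 4, 5, 7} — 4 values for 4 variables — and 5 appears only in G's list, so G = 5.
Among the 3 still-open variables, 1 fits only E (and all 3 values in {1, 4, 7} must be used), so E = 1.
Determined: B=2, D=6, E=1, F=3, G=5. The other variables each still have more than one consistent value. That makes 5.

5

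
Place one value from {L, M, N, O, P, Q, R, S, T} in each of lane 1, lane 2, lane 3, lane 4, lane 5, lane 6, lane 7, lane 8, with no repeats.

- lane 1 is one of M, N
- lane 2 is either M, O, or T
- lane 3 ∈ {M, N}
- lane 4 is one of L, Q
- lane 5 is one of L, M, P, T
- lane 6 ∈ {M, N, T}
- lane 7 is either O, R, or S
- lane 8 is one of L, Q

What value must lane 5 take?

P

lane 1 and lane 3 share exactly the 2 values {M, N}; by pigeonhole those values go to them, so strike M, N from lane 2, lane 5, lane 6.
lane 6 must be T (only option left). So lane 2, lane 5 can't be T.
lane 2 has just one choice, so lane 2 = O. So lane 7 can't be O.
lane 4 and lane 8 between them cover only {L, Q} — a naked pair. Remove those values from lane 5.
So lane 5 = P.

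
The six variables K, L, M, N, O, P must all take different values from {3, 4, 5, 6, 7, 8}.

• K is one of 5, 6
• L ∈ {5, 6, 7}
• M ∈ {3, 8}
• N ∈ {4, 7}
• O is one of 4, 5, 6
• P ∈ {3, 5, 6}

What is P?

The 6 variables draw from only 6 values {3, 4, 5, 6, 7, 8}, so each is used; only M can be 8, hence M = 8.
The 5 still-open variables together cover exactly {3, 4, 5, 6, 7} — 5 values for 5 variables — and 3 appears only in P's list, so P = 3.

3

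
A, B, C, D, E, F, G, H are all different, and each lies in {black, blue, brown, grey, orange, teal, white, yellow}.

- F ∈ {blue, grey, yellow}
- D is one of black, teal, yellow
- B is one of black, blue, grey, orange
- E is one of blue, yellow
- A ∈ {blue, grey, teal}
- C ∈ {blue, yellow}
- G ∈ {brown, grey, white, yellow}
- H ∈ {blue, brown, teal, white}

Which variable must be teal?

Among the 8 variables, orange fits only B (and all 8 values in {black, blue, brown, grey, orange, teal, white, yellow} must be used), so B = orange.
The 7 still-open variables together cover exactly {black, blue, brown, grey, teal, white, yellow} — 7 values for 7 variables — and black appears only in D's list, so D = black.
C and E share exactly the 2 values {blue, yellow}; by pigeonhole those values go to them, so strike blue, yellow from A, F, G, H.
F has just one choice, so F = grey. So A, G can't be grey.
So teal goes to A.

A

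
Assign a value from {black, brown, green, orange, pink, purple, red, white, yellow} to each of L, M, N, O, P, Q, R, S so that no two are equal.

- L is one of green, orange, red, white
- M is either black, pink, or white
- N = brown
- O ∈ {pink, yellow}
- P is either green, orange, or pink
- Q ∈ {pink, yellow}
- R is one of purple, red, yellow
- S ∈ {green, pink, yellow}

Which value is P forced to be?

orange

N has just one choice, so N = brown.
O and Q between them cover only {pink, yellow} — a naked pair. Remove those values from M, P, R, S.
S's domain is down to {green}, so S = green. Strike green from L, P.
So P = orange.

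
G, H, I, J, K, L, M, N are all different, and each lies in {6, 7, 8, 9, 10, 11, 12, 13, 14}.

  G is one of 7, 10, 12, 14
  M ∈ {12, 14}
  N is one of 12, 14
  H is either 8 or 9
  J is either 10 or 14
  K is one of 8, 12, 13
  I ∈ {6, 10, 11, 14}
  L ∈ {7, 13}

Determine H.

9

M and N between them cover only {12, 14} — a naked pair. Remove those values from G, I, J, K.
That leaves J = 10. Remove 10 from G, I.
G's domain is down to {7}, so G = 7. Strike 7 from L.
L has just one choice, so L = 13. Remove 13 from K.
K has just one choice, so K = 8. Strike 8 from H.
So H = 9.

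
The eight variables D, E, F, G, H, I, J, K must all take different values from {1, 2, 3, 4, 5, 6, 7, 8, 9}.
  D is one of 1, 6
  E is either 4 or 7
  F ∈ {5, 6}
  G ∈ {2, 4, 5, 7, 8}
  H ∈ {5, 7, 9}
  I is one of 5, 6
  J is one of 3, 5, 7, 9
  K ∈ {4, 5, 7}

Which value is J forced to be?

F and I share exactly the 2 values {5, 6}; by pigeonhole those values go to them, so strike 5, 6 from D, G, H, J, K.
D has just one choice, so D = 1.
The 2 variables E and K are confined to {4, 7}, which locks those values in; drop them from G, H, J.
H must be 9 (only option left). Strike 9 from J.
So J = 3.

3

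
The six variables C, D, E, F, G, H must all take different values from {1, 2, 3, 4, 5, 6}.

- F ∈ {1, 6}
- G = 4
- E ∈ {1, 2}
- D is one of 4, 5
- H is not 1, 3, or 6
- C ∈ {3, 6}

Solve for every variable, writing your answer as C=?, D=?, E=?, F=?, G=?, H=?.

C=3, D=5, E=1, F=6, G=4, H=2

G has just one choice, so G = 4. So D, H can't be 4.
D must be 5 (only option left). Strike 5 from H.
That leaves H = 2. Remove 2 from E.
E's domain is down to {1}, so E = 1. Strike 1 from F.
That leaves F = 6. So C can't be 6.
C must be 3 (only option left).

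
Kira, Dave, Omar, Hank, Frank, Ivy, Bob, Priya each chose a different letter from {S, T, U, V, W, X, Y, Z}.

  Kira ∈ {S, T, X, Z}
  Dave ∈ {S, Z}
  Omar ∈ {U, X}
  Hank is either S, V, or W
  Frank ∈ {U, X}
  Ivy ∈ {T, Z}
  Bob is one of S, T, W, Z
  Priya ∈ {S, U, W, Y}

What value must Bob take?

The 8 variables together cover exactly {S, T, U, V, W, X, Y, Z} — 8 values for 8 variables — and V appears only in Hank's list, so Hank = V.
The 7 still-open variables together cover exactly {S, T, U, W, X, Y, Z} — 7 values for 7 variables — and Y appears only in Priya's list, so Priya = Y.
Among the 6 still-open variables, W fits only Bob (and all 6 values in {S, T, U, W, X, Z} must be used), so Bob = W.

W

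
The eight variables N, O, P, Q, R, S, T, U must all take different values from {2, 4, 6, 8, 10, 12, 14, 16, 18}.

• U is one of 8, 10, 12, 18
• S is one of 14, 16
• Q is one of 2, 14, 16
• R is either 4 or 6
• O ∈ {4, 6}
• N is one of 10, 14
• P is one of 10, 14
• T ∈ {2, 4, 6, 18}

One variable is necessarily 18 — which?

T

N and P between them cover only {10, 14} — a naked pair. Remove those values from Q, S, U.
S's domain is down to {16}, so S = 16. Eliminate 16 elsewhere: Q.
Q's domain is down to {2}, so Q = 2. So T can't be 2.
O and R share exactly the 2 values {4, 6}; by pigeonhole those values go to them, so strike 4, 6 from T.
So 18 goes to T.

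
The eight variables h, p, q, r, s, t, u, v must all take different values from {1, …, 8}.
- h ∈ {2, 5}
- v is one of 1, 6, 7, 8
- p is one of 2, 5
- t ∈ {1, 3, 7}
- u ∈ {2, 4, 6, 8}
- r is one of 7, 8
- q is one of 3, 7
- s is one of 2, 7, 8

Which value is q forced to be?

3

The 8 variables draw from only 8 values {1, 2, 3, 4, 5, 6, 7, 8}, so each is used; only u can be 4, hence u = 4.
Among the 7 still-open variables, 6 fits only v (and all 7 values in {1, 2, 3, 5, 6, 7, 8} must be used), so v = 6.
The 6 still-open variables together cover exactly {1, 2, 3, 5, 7, 8} — 6 values for 6 variables — and 1 appears only in t's list, so t = 1.
Among the 5 still-open variables, 3 fits only q (and all 5 values in {2, 3, 5, 7, 8} must be used), so q = 3.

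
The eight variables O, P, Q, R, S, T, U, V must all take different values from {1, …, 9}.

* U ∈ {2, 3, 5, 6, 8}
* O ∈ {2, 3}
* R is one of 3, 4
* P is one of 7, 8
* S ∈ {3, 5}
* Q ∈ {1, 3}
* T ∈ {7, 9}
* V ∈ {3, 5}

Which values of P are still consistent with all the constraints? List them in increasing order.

S and V share exactly the 2 values {3, 5}; by pigeonhole those values go to them, so strike 3, 5 from O, Q, R, U.
That leaves O = 2. Remove 2 from U.
Q's domain is down to {1}, so Q = 1.
That leaves R = 4.
No further eliminations apply; P can still be any of 7, 8.

7, 8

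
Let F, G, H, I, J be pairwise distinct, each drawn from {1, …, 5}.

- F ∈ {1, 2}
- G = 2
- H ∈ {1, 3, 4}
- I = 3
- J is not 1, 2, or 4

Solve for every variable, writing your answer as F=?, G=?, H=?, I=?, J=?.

G's domain is down to {2}, so G = 2. Eliminate 2 elsewhere: F.
I has just one choice, so I = 3. Eliminate 3 elsewhere: H, J.
J has just one choice, so J = 5.
That leaves F = 1. Strike 1 from H.
That leaves H = 4.

F=1, G=2, H=4, I=3, J=5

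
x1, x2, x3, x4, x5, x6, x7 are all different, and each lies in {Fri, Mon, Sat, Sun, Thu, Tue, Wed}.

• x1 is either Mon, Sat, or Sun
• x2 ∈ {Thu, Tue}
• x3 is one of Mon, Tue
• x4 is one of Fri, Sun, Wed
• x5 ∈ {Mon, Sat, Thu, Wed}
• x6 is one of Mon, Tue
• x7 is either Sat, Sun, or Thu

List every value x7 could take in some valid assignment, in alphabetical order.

Sat, Sun

The 7 variables together cover exactly {Fri, Mon, Sat, Sun, Thu, Tue, Wed} — 7 values for 7 variables — and Fri appears only in x4's list, so x4 = Fri.
The 6 still-open variables draw from only 6 values {Mon, Sat, Sun, Thu, Tue, Wed}, so each is used; only x5 can be Wed, hence x5 = Wed.
The 2 variables x3 and x6 are confined to {Mon, Tue}, which locks those values in; drop them from x1, x2.
x2's domain is down to {Thu}, so x2 = Thu. Strike Thu from x7.
No further eliminations apply; x7 can still be any of Sat, Sun.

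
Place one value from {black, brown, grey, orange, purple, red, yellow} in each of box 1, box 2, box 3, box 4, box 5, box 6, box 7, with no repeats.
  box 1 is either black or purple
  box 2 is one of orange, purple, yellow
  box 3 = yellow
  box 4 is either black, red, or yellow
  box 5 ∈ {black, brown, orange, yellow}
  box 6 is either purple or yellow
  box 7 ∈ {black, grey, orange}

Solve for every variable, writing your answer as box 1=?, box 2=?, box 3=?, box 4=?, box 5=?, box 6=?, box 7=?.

box 3's domain is down to {yellow}, so box 3 = yellow. Remove yellow from box 2, box 4, box 5, box 6.
box 6 has just one choice, so box 6 = purple. So box 1, box 2 can't be purple.
box 1 has just one choice, so box 1 = black. Remove black from box 4, box 5, box 7.
box 2 must be orange (only option left). Remove orange from box 5, box 7.
That leaves box 4 = red.
That leaves box 5 = brown.
box 7 has just one choice, so box 7 = grey.

box 1=black, box 2=orange, box 3=yellow, box 4=red, box 5=brown, box 6=purple, box 7=grey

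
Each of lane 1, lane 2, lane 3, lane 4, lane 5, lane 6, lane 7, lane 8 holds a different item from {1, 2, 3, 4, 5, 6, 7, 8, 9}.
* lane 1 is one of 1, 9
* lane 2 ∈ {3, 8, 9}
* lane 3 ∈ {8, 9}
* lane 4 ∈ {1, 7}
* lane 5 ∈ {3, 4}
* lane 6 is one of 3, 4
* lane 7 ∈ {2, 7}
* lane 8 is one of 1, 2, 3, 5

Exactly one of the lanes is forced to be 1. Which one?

lane 1

The 8 variables together cover exactly {1, 2, 3, 4, 5, 7, 8, 9} — 8 values for 8 variables — and 5 appears only in lane 8's list, so lane 8 = 5.
The 7 still-open variables draw from only 7 values {1, 2, 3, 4, 7, 8, 9}, so each is used; only lane 7 can be 2, hence lane 7 = 2.
The 6 still-open variables together cover exactly {1, 3, 4, 7, 8, 9} — 6 values for 6 variables — and 7 appears only in lane 4's list, so lane 4 = 7.
The 5 still-open variables together cover exactly {1, 3, 4, 8, 9} — 5 values for 5 variables — and 1 appears only in lane 1's list, so lane 1 = 1.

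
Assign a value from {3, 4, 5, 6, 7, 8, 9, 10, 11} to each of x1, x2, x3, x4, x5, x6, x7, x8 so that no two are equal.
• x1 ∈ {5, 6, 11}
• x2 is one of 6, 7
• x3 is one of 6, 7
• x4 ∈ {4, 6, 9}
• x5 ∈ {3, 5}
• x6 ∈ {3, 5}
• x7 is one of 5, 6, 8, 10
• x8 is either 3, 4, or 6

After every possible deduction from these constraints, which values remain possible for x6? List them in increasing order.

3, 5

x2 and x3 share exactly the 2 values {6, 7}; by pigeonhole those values go to them, so strike 6, 7 from x1, x4, x7, x8.
x5 and x6 between them cover only {3, 5} — a naked pair. Remove those values from x1, x7, x8.
x1 must be 11 (only option left).
x8 has just one choice, so x8 = 4. Strike 4 from x4.
That leaves x4 = 9.
No further eliminations apply; x6 can still be any of 3, 5.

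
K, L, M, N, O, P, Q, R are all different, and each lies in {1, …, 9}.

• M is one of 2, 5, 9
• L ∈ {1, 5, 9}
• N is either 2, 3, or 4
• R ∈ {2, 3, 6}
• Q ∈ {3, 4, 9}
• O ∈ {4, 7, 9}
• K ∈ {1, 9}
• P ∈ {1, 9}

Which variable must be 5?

The 8 variables draw from only 8 values {1, 2, 3, 4, 5, 6, 7, 9}, so each is used; only R can be 6, hence R = 6.
The 7 still-open variables together cover exactly {1, 2, 3, 4, 5, 7, 9} — 7 values for 7 variables — and 7 appears only in O's list, so O = 7.
K and P share exactly the 2 values {1, 9}; by pigeonhole those values go to them, so strike 1, 9 from L, M, Q.
So 5 goes to L.

L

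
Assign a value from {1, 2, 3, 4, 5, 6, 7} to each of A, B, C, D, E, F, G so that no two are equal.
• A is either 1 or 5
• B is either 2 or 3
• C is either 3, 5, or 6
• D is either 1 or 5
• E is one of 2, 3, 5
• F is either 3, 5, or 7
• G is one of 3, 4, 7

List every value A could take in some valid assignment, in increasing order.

1, 5

The 7 variables together cover exactly {1, 2, 3, 4, 5, 6, 7} — 7 values for 7 variables — and 4 appears only in G's list, so G = 4.
The 6 still-open variables together cover exactly {1, 2, 3, 5, 6, 7} — 6 values for 6 variables — and 6 appears only in C's list, so C = 6.
The 5 still-open variables draw from only 5 values {1, 2, 3, 5, 7}, so each is used; only F can be 7, hence F = 7.
The 2 variables A and D are confined to {1, 5}, which locks those values in; drop them from E.
No further eliminations apply; A can still be any of 1, 5.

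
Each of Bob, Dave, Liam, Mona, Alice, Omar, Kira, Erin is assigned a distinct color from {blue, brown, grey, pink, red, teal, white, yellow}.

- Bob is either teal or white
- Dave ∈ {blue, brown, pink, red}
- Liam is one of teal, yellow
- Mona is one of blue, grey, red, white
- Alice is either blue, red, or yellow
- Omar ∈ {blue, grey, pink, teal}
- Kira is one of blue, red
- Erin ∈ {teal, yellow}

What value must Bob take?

white

The 8 variables together cover exactly {blue, brown, grey, pink, red, teal, white, yellow} — 8 values for 8 variables — and brown appears only in Dave's list, so Dave = brown.
The 7 still-open variables draw from only 7 values {blue, grey, pink, red, teal, white, yellow}, so each is used; only Omar can be pink, hence Omar = pink.
Among the 6 still-open variables, grey fits only Mona (and all 6 values in {blue, grey, red, teal, white, yellow} must be used), so Mona = grey.
Among the 5 still-open variables, white fits only Bob (and all 5 values in {blue, red, teal, white, yellow} must be used), so Bob = white.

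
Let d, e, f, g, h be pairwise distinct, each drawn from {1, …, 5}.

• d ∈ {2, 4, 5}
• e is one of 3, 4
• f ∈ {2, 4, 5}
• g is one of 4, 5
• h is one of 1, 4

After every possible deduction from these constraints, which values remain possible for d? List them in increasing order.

The 5 variables together cover exactly {1, 2, 3, 4, 5} — 5 values for 5 variables — and 1 appears only in h's list, so h = 1.
The 4 still-open variables together cover exactly {2, 3, 4, 5} — 4 values for 4 variables — and 3 appears only in e's list, so e = 3.
No further eliminations apply; d can still be any of 2, 4, 5.

2, 4, 5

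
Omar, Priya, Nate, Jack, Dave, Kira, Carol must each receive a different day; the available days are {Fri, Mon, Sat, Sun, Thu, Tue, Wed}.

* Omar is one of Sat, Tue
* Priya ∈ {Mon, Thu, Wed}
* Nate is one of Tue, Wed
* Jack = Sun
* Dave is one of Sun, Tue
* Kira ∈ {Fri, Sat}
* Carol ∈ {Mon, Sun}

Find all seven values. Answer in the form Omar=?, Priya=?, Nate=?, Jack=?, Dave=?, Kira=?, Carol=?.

Jack must be Sun (only option left). So Dave, Carol can't be Sun.
Dave must be Tue (only option left). Remove Tue from Omar, Nate.
Carol has just one choice, so Carol = Mon. Strike Mon from Priya.
Omar's domain is down to {Sat}, so Omar = Sat. Remove Sat from Kira.
Nate has just one choice, so Nate = Wed. Strike Wed from Priya.
Kira's domain is down to {Fri}, so Kira = Fri.
Priya has just one choice, so Priya = Thu.

Omar=Sat, Priya=Thu, Nate=Wed, Jack=Sun, Dave=Tue, Kira=Fri, Carol=Mon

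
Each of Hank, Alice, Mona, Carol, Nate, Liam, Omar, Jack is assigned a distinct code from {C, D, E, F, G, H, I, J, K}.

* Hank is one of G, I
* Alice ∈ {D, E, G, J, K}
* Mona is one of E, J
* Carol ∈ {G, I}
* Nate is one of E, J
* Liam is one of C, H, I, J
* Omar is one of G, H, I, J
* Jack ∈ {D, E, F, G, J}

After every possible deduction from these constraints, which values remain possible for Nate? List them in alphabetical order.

E, J

The 2 variables Hank and Carol are confined to {G, I}, which locks those values in; drop them from Alice, Liam, Omar, Jack.
Mona and Nate between them cover only {E, J} — a naked pair. Remove those values from Alice, Liam, Omar, Jack.
That leaves Omar = H. Remove H from Liam.
Liam has just one choice, so Liam = C.
No further eliminations apply; Nate can still be any of E, J.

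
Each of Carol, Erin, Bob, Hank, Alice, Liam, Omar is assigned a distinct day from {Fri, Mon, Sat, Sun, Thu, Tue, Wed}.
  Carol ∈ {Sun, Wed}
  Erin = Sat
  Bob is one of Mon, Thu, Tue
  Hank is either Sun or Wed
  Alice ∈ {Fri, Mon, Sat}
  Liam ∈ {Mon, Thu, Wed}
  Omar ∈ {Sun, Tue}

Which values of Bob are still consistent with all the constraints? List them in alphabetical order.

Mon, Thu

Erin's domain is down to {Sat}, so Erin = Sat. Strike Sat from Alice.
The 6 still-open variables draw from only 6 values {Fri, Mon, Sun, Thu, Tue, Wed}, so each is used; only Alice can be Fri, hence Alice = Fri.
The 2 variables Carol and Hank are confined to {Sun, Wed}, which locks those values in; drop them from Liam, Omar.
Omar has just one choice, so Omar = Tue. So Bob can't be Tue.
No further eliminations apply; Bob can still be any of Mon, Thu.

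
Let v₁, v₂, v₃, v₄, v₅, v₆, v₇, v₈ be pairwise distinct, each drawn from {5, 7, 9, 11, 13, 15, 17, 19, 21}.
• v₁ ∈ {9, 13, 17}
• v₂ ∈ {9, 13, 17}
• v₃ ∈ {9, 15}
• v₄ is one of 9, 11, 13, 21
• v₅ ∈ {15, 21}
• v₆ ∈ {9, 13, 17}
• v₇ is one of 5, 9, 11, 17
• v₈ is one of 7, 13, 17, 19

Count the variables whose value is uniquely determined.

4

The 3 variables v₁, v₂, v₆ are confined to {9, 13, 17}, which locks those values in; drop them from v₃, v₄, v₇, v₈.
v₃ must be 15 (only option left). Remove 15 from v₅.
v₅'s domain is down to {21}, so v₅ = 21. Eliminate 21 elsewhere: v₄.
v₄'s domain is down to {11}, so v₄ = 11. Remove 11 from v₇.
v₇ must be 5 (only option left).
Determined: v₃=15, v₄=11, v₅=21, v₇=5. The other variables each still have more than one consistent value. That makes 4.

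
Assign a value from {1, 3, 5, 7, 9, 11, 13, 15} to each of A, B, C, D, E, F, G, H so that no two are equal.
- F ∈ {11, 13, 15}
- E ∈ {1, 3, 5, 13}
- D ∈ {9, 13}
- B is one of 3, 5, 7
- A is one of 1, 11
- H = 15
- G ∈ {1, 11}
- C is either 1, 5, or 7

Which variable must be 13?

F

H must be 15 (only option left). Strike 15 from F.
The 7 still-open variables draw from only 7 values {1, 3, 5, 7, 9, 11, 13}, so each is used; only D can be 9, hence D = 9.
A and G between them cover only {1, 11} — a naked pair. Remove those values from C, E, F.
So 13 goes to F.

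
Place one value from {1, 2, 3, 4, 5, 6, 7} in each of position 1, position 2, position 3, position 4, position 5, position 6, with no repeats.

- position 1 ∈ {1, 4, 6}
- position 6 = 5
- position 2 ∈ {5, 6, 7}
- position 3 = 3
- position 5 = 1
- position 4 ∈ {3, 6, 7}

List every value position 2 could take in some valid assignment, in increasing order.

6, 7

position 3's domain is down to {3}, so position 3 = 3. Strike 3 from position 4.
position 5 has just one choice, so position 5 = 1. Eliminate 1 elsewhere: position 1.
position 6's domain is down to {5}, so position 6 = 5. Eliminate 5 elsewhere: position 2.
The 3 still-open variables together cover exactly {4, 6, 7} — 3 values for 3 variables — and 4 appears only in position 1's list, so position 1 = 4.
No further eliminations apply; position 2 can still be any of 6, 7.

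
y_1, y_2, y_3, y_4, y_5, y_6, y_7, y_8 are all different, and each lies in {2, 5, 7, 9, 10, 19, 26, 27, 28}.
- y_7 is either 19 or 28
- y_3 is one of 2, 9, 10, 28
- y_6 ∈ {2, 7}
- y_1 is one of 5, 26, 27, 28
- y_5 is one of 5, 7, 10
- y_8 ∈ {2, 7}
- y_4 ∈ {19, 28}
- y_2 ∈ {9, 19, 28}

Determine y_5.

The 2 variables y_4 and y_7 are confined to {19, 28}, which locks those values in; drop them from y_1, y_2, y_3.
y_2's domain is down to {9}, so y_2 = 9. Remove 9 from y_3.
The 2 variables y_6 and y_8 are confined to {2, 7}, which locks those values in; drop them from y_3, y_5.
y_3 has just one choice, so y_3 = 10. Eliminate 10 elsewhere: y_5.
So y_5 = 5.

5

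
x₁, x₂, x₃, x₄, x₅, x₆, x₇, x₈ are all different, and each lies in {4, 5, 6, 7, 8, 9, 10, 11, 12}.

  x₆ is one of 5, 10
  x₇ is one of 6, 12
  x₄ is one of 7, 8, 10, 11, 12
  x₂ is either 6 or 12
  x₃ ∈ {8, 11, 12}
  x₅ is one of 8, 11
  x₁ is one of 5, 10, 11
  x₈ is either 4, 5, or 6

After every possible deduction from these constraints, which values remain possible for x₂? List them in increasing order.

The 8 variables together cover exactly {4, 5, 6, 7, 8, 10, 11, 12} — 8 values for 8 variables — and 4 appears only in x₈'s list, so x₈ = 4.
The 7 still-open variables together cover exactly {5, 6, 7, 8, 10, 11, 12} — 7 values for 7 variables — and 7 appears only in x₄'s list, so x₄ = 7.
x₂ and x₇ share exactly the 2 values {6, 12}; by pigeonhole those values go to them, so strike 6, 12 from x₃.
The 2 variables x₃ and x₅ are confined to {8, 11}, which locks those values in; drop them from x₁.
No further eliminations apply; x₂ can still be any of 6, 12.

6, 12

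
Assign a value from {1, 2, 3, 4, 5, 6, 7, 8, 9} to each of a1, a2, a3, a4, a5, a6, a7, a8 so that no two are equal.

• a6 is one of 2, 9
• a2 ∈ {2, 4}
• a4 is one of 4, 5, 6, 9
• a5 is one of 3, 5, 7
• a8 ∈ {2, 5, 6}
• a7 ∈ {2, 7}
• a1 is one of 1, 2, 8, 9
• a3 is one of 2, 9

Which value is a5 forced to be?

3

The 2 variables a3 and a6 are confined to {2, 9}, which locks those values in; drop them from a1, a2, a4, a7, a8.
a2 has just one choice, so a2 = 4. Eliminate 4 elsewhere: a4.
a7 has just one choice, so a7 = 7. Strike 7 from a5.
a4 and a8 between them cover only {5, 6} — a naked pair. Remove those values from a5.
So a5 = 3.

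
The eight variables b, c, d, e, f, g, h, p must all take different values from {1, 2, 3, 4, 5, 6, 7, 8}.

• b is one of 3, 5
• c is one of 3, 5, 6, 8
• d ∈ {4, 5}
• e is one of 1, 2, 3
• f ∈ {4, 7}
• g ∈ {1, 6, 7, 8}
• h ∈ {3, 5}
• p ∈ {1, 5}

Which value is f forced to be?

7

The 8 variables draw from only 8 values {1, 2, 3, 4, 5, 6, 7, 8}, so each is used; only e can be 2, hence e = 2.
b and h between them cover only {3, 5} — a naked pair. Remove those values from c, d, p.
d must be 4 (only option left). Strike 4 from f.
So f = 7.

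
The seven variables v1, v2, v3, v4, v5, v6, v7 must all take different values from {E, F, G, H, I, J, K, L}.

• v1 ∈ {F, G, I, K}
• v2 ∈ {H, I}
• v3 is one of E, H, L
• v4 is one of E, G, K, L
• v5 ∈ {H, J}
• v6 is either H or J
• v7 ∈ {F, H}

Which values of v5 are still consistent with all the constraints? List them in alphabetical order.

v5 and v6 between them cover only {H, J} — a naked pair. Remove those values from v2, v3, v7.
That leaves v2 = I. So v1 can't be I.
v7 must be F (only option left). Remove F from v1.
No further eliminations apply; v5 can still be any of H, J.

H, J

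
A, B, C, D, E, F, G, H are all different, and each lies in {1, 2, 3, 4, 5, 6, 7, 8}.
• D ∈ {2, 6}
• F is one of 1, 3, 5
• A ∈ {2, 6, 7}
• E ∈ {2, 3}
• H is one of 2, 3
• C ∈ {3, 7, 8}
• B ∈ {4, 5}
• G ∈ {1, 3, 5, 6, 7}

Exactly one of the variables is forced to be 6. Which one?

D

The 8 variables together cover exactly {1, 2, 3, 4, 5, 6, 7, 8} — 8 values for 8 variables — and 4 appears only in B's list, so B = 4.
Among the 7 still-open variables, 8 fits only C (and all 7 values in {1, 2, 3, 5, 6, 7, 8} must be used), so C = 8.
E and H share exactly the 2 values {2, 3}; by pigeonhole those values go to them, so strike 2, 3 from A, D, F, G.
So 6 goes to D.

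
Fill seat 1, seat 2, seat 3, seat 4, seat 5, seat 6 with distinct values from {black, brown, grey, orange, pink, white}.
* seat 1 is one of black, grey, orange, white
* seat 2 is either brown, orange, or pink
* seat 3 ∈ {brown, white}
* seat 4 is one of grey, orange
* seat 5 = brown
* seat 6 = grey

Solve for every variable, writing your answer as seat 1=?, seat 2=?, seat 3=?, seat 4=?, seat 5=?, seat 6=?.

seat 1=black, seat 2=pink, seat 3=white, seat 4=orange, seat 5=brown, seat 6=grey

seat 5 must be brown (only option left). So seat 2, seat 3 can't be brown.
seat 6's domain is down to {grey}, so seat 6 = grey. Eliminate grey elsewhere: seat 1, seat 4.
That leaves seat 3 = white. Strike white from seat 1.
That leaves seat 4 = orange. Strike orange from seat 1, seat 2.
seat 1 has just one choice, so seat 1 = black.
seat 2's domain is down to {pink}, so seat 2 = pink.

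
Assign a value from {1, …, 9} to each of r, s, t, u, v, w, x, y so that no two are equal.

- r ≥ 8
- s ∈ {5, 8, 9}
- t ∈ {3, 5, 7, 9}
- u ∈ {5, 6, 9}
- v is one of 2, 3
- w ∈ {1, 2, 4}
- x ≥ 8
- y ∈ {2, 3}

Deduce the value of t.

7

r and x between them cover only {8, 9} — a naked pair. Remove those values from s, t, u.
s's domain is down to {5}, so s = 5. So t, u can't be 5.
u has just one choice, so u = 6.
v and y between them cover only {2, 3} — a naked pair. Remove those values from t, w.
So t = 7.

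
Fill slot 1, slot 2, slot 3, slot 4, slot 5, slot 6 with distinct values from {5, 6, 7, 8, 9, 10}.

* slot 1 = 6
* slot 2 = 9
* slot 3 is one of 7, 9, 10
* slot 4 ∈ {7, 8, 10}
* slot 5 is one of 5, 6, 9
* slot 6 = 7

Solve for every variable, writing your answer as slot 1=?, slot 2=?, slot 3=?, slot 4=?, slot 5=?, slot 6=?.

slot 1 must be 6 (only option left). Remove 6 from slot 5.
slot 2 must be 9 (only option left). Remove 9 from slot 3, slot 5.
slot 5 must be 5 (only option left).
slot 6 has just one choice, so slot 6 = 7. Eliminate 7 elsewhere: slot 3, slot 4.
That leaves slot 3 = 10. So slot 4 can't be 10.
slot 4's domain is down to {8}, so slot 4 = 8.

slot 1=6, slot 2=9, slot 3=10, slot 4=8, slot 5=5, slot 6=7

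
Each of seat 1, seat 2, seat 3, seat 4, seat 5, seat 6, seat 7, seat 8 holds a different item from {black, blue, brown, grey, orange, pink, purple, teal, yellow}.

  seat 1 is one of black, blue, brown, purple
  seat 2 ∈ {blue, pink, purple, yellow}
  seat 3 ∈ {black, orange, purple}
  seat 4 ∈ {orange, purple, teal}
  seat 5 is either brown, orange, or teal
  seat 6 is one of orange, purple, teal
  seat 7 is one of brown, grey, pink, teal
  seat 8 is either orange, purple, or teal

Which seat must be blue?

seat 1

seat 4, seat 6, seat 8 share exactly the 3 values {orange, purple, teal}; by pigeonhole those values go to them, so strike orange, purple, teal from seat 1, seat 2, seat 3, seat 5, seat 7.
That leaves seat 3 = black. So seat 1 can't be black.
seat 5's domain is down to {brown}, so seat 5 = brown. Strike brown from seat 1, seat 7.
So blue goes to seat 1.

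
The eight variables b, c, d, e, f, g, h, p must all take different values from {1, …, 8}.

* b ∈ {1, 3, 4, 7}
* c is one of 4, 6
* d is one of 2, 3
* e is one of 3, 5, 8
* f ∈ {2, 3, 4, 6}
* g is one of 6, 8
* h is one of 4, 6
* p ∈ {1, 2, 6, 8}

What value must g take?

8

The 8 variables together cover exactly {1, 2, 3, 4, 5, 6, 7, 8} — 8 values for 8 variables — and 5 appears only in e's list, so e = 5.
The 7 still-open variables together cover exactly {1, 2, 3, 4, 6, 7, 8} — 7 values for 7 variables — and 7 appears only in b's list, so b = 7.
Among the 6 still-open variables, 1 fits only p (and all 6 values in {1, 2, 3, 4, 6, 8} must be used), so p = 1.
The 5 still-open variables draw from only 5 values {2, 3, 4, 6, 8}, so each is used; only g can be 8, hence g = 8.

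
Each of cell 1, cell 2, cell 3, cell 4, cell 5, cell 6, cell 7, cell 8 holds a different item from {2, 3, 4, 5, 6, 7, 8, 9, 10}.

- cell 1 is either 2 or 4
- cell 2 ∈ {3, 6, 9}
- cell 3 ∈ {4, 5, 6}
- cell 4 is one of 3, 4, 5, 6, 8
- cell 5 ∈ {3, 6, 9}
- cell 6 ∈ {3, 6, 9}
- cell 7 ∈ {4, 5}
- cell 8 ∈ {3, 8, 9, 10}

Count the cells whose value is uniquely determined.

Among the 8 variables, 2 fits only cell 1 (and all 8 values in {2, 3, 4, 5, 6, 8, 9, 10} must be used), so cell 1 = 2.
The 7 still-open variables together cover exactly {3, 4, 5, 6, 8, 9, 10} — 7 values for 7 variables — and 10 appears only in cell 8's list, so cell 8 = 10.
Among the 6 still-open variables, 8 fits only cell 4 (and all 6 values in {3, 4, 5, 6, 8, 9} must be used), so cell 4 = 8.
The 3 variables cell 2, cell 5, cell 6 are confined to {3, 6, 9}, which locks those values in; drop them from cell 3.
Determined: cell 1=2, cell 4=8, cell 8=10. The other cells each still have more than one consistent value. That makes 3.

3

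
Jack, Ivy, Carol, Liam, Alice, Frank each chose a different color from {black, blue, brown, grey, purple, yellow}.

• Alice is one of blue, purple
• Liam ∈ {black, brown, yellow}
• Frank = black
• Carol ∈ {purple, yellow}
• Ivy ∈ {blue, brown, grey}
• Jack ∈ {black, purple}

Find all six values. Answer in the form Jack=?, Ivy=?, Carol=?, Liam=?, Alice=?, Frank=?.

Frank must be black (only option left). Remove black from Jack, Liam.
Jack must be purple (only option left). Remove purple from Carol, Alice.
Carol's domain is down to {yellow}, so Carol = yellow. So Liam can't be yellow.
That leaves Liam = brown. Strike brown from Ivy.
Alice must be blue (only option left). So Ivy can't be blue.
That leaves Ivy = grey.

Jack=purple, Ivy=grey, Carol=yellow, Liam=brown, Alice=blue, Frank=black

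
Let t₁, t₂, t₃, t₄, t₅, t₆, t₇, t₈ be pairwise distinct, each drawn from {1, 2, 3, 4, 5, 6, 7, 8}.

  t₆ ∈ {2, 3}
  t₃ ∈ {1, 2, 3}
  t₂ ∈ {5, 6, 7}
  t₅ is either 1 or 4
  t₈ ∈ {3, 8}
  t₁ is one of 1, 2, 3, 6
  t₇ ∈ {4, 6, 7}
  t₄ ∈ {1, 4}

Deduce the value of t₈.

8

Among the 8 variables, 5 fits only t₂ (and all 8 values in {1, 2, 3, 4, 5, 6, 7, 8} must be used), so t₂ = 5.
The 7 still-open variables together cover exactly {1, 2, 3, 4, 6, 7, 8} — 7 values for 7 variables — and 7 appears only in t₇'s list, so t₇ = 7.
Among the 6 still-open variables, 6 fits only t₁ (and all 6 values in {1, 2, 3, 4, 6, 8} must be used), so t₁ = 6.
The 5 still-open variables together cover exactly {1, 2, 3, 4, 8} — 5 values for 5 variables — and 8 appears only in t₈'s list, so t₈ = 8.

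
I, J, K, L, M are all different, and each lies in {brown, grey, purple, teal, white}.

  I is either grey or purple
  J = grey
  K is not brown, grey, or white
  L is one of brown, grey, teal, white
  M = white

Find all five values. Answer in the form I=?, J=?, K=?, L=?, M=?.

I=purple, J=grey, K=teal, L=brown, M=white

J has just one choice, so J = grey. Remove grey from I, L.
M must be white (only option left). Eliminate white elsewhere: L.
I must be purple (only option left). Remove purple from K.
K has just one choice, so K = teal. Remove teal from L.
L's domain is down to {brown}, so L = brown.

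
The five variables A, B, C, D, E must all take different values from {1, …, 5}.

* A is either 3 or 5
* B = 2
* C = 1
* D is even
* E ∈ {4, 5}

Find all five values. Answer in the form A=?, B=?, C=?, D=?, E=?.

B's domain is down to {2}, so B = 2. Strike 2 from D.
That leaves C = 1.
That leaves D = 4. Remove 4 from E.
E has just one choice, so E = 5. So A can't be 5.
That leaves A = 3.

A=3, B=2, C=1, D=4, E=5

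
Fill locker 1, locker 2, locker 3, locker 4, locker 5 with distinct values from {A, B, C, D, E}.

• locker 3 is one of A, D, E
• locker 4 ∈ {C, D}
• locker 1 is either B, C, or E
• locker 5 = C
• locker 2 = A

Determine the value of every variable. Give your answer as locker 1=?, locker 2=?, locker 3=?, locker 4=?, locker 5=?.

locker 1=B, locker 2=A, locker 3=E, locker 4=D, locker 5=C

locker 2 has just one choice, so locker 2 = A. So locker 3 can't be A.
locker 5 must be C (only option left). So locker 1, locker 4 can't be C.
locker 4 must be D (only option left). Remove D from locker 3.
locker 3 has just one choice, so locker 3 = E. Strike E from locker 1.
locker 1 must be B (only option left).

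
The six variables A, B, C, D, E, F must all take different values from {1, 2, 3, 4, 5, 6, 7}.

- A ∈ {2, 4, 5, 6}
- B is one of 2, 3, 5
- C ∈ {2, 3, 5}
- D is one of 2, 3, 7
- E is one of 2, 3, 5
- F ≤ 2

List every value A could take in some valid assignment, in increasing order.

4, 6

B, C, E between them cover only {2, 3, 5} — a naked triple. Remove those values from A, D, F.
That leaves D = 7.
F must be 1 (only option left).
No further eliminations apply; A can still be any of 4, 6.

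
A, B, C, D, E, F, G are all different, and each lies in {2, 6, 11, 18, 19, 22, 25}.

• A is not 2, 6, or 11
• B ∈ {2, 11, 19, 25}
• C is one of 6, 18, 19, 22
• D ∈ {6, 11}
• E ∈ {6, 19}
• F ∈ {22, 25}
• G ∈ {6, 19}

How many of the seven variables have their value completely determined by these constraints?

2

The 7 variables together cover exactly {2, 6, 11, 18, 19, 22, 25} — 7 values for 7 variables — and 2 appears only in B's list, so B = 2.
Among the 6 still-open variables, 11 fits only D (and all 6 values in {6, 11, 18, 19, 22, 25} must be used), so D = 11.
E and G between them cover only {6, 19} — a naked pair. Remove those values from A, C.
Determined: B=2, D=11. The other variables each still have more than one consistent value. That makes 2.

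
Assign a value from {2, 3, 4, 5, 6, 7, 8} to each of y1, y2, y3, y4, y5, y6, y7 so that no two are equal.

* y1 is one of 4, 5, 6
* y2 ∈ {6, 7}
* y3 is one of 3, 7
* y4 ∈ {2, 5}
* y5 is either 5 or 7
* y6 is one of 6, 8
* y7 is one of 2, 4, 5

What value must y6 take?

8

The 7 variables draw from only 7 values {2, 3, 4, 5, 6, 7, 8}, so each is used; only y3 can be 3, hence y3 = 3.
The 6 still-open variables together cover exactly {2, 4, 5, 6, 7, 8} — 6 values for 6 variables — and 8 appears only in y6's list, so y6 = 8.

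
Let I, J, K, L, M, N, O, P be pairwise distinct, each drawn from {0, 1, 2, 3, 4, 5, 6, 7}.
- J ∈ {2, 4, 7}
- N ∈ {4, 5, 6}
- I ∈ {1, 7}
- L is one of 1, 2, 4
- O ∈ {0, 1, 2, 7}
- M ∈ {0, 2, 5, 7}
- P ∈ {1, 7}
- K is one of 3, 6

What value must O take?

The 8 variables draw from only 8 values {0, 1, 2, 3, 4, 5, 6, 7}, so each is used; only K can be 3, hence K = 3.
Among the 7 still-open variables, 6 fits only N (and all 7 values in {0, 1, 2, 4, 5, 6, 7} must be used), so N = 6.
The 6 still-open variables together cover exactly {0, 1, 2, 4, 5, 7} — 6 values for 6 variables — and 5 appears only in M's list, so M = 5.
The 5 still-open variables draw from only 5 values {0, 1, 2, 4, 7}, so each is used; only O can be 0, hence O = 0.

0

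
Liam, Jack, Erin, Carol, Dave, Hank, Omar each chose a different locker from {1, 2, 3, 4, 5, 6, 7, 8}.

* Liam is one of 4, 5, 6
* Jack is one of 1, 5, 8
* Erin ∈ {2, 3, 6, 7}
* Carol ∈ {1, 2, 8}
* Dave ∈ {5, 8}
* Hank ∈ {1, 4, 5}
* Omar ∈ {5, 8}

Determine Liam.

6

Dave and Omar between them cover only {5, 8} — a naked pair. Remove those values from Liam, Jack, Carol, Hank.
That leaves Jack = 1. Eliminate 1 elsewhere: Carol, Hank.
Carol must be 2 (only option left). Strike 2 from Erin.
That leaves Hank = 4. Strike 4 from Liam.
So Liam = 6.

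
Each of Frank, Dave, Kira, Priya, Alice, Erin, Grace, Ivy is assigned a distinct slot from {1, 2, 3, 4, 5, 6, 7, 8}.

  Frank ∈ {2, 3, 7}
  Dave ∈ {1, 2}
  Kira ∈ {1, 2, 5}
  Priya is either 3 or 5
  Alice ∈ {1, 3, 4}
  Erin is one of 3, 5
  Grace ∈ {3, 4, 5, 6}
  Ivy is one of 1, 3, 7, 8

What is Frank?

The 8 variables together cover exactly {1, 2, 3, 4, 5, 6, 7, 8} — 8 values for 8 variables — and 6 appears only in Grace's list, so Grace = 6.
The 7 still-open variables together cover exactly {1, 2, 3, 4, 5, 7, 8} — 7 values for 7 variables — and 4 appears only in Alice's list, so Alice = 4.
The 6 still-open variables together cover exactly {1, 2, 3, 5, 7, 8} — 6 values for 6 variables — and 8 appears only in Ivy's list, so Ivy = 8.
The 5 still-open variables draw from only 5 values {1, 2, 3, 5, 7}, so each is used; only Frank can be 7, hence Frank = 7.

7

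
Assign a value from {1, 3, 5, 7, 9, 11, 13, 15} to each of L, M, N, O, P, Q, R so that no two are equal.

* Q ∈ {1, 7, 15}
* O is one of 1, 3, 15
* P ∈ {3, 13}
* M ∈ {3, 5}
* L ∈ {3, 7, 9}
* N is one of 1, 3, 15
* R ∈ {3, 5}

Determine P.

13

The 7 variables together cover exactly {1, 3, 5, 7, 9, 13, 15} — 7 values for 7 variables — and 9 appears only in L's list, so L = 9.
The 6 still-open variables together cover exactly {1, 3, 5, 7, 13, 15} — 6 values for 6 variables — and 7 appears only in Q's list, so Q = 7.
The 5 still-open variables together cover exactly {1, 3, 5, 13, 15} — 5 values for 5 variables — and 13 appears only in P's list, so P = 13.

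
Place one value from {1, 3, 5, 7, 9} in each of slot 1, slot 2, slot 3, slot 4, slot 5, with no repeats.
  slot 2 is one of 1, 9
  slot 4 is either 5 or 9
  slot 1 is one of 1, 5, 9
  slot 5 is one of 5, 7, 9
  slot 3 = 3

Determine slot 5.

slot 3's domain is down to {3}, so slot 3 = 3.
Among the 4 still-open variables, 7 fits only slot 5 (and all 4 values in {1, 5, 7, 9} must be used), so slot 5 = 7.

7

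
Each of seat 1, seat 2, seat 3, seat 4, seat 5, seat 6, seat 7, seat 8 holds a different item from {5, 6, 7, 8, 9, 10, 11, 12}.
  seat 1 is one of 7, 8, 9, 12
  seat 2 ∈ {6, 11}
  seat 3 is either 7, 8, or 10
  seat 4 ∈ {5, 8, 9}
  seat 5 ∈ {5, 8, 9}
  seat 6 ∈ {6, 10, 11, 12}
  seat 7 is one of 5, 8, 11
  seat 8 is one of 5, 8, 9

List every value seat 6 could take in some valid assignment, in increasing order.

10, 12

seat 4, seat 5, seat 8 share exactly the 3 values {5, 8, 9}; by pigeonhole those values go to them, so strike 5, 8, 9 from seat 1, seat 3, seat 7.
seat 7's domain is down to {11}, so seat 7 = 11. So seat 2, seat 6 can't be 11.
seat 2's domain is down to {6}, so seat 2 = 6. Remove 6 from seat 6.
No further eliminations apply; seat 6 can still be any of 10, 12.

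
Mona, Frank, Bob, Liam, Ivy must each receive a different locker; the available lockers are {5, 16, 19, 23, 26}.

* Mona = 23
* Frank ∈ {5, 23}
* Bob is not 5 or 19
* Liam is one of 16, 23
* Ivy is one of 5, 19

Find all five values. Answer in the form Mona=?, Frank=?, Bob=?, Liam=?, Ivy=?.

Mona=23, Frank=5, Bob=26, Liam=16, Ivy=19

Mona must be 23 (only option left). Strike 23 from Frank, Bob, Liam.
Frank's domain is down to {5}, so Frank = 5. Strike 5 from Ivy.
Liam's domain is down to {16}, so Liam = 16. Remove 16 from Bob.
Ivy's domain is down to {19}, so Ivy = 19.
That leaves Bob = 26.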